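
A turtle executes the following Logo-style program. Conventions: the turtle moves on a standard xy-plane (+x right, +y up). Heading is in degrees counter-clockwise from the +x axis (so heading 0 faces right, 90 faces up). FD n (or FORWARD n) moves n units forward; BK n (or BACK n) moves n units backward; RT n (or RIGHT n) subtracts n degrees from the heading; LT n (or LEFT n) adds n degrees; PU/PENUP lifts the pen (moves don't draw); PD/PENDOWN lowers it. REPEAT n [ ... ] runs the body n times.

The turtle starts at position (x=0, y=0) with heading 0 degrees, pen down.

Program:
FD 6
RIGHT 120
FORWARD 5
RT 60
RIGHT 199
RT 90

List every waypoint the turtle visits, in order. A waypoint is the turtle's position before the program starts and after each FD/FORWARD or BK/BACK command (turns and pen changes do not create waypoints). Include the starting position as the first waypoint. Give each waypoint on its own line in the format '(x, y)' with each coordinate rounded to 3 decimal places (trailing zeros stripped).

Answer: (0, 0)
(6, 0)
(3.5, -4.33)

Derivation:
Executing turtle program step by step:
Start: pos=(0,0), heading=0, pen down
FD 6: (0,0) -> (6,0) [heading=0, draw]
RT 120: heading 0 -> 240
FD 5: (6,0) -> (3.5,-4.33) [heading=240, draw]
RT 60: heading 240 -> 180
RT 199: heading 180 -> 341
RT 90: heading 341 -> 251
Final: pos=(3.5,-4.33), heading=251, 2 segment(s) drawn
Waypoints (3 total):
(0, 0)
(6, 0)
(3.5, -4.33)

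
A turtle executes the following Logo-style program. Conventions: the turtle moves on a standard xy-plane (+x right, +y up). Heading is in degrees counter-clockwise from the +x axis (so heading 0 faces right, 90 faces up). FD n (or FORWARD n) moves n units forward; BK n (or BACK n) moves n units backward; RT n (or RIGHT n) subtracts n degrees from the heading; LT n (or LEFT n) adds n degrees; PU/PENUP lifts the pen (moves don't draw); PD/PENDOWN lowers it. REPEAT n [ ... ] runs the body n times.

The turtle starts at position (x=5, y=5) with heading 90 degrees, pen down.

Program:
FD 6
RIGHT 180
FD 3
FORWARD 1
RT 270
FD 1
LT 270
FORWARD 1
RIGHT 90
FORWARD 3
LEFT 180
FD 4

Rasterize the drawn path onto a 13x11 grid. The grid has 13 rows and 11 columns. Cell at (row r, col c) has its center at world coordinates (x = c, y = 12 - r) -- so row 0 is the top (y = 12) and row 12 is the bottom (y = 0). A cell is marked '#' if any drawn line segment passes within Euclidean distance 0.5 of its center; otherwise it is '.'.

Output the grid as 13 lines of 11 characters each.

Answer: ...........
.....#.....
.....#.....
.....#.....
.....#.....
.....##....
...#####...
.....#.....
...........
...........
...........
...........
...........

Derivation:
Segment 0: (5,5) -> (5,11)
Segment 1: (5,11) -> (5,8)
Segment 2: (5,8) -> (5,7)
Segment 3: (5,7) -> (6,7)
Segment 4: (6,7) -> (6,6)
Segment 5: (6,6) -> (3,6)
Segment 6: (3,6) -> (7,6)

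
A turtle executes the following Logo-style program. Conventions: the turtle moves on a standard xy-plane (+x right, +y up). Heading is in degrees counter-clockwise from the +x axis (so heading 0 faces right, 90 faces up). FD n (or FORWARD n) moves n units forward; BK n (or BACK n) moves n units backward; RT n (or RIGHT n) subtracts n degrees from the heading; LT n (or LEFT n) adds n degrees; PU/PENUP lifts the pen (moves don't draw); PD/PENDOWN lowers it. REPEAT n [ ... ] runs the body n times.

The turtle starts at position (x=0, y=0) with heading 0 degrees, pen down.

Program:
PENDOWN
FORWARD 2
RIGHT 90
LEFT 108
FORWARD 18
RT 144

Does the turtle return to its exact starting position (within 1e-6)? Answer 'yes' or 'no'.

Executing turtle program step by step:
Start: pos=(0,0), heading=0, pen down
PD: pen down
FD 2: (0,0) -> (2,0) [heading=0, draw]
RT 90: heading 0 -> 270
LT 108: heading 270 -> 18
FD 18: (2,0) -> (19.119,5.562) [heading=18, draw]
RT 144: heading 18 -> 234
Final: pos=(19.119,5.562), heading=234, 2 segment(s) drawn

Start position: (0, 0)
Final position: (19.119, 5.562)
Distance = 19.912; >= 1e-6 -> NOT closed

Answer: no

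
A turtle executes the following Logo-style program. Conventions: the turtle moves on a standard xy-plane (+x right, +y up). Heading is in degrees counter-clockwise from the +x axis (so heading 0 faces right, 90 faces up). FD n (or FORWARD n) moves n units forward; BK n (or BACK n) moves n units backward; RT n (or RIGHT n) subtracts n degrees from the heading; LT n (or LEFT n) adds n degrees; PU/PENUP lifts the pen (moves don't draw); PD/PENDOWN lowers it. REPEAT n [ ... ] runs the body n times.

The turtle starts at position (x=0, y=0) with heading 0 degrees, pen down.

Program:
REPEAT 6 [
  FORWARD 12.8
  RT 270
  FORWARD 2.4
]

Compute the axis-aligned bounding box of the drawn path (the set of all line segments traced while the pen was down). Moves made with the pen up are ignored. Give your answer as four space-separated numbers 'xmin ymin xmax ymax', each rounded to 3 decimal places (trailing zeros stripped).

Answer: -2.4 0 12.8 15.2

Derivation:
Executing turtle program step by step:
Start: pos=(0,0), heading=0, pen down
REPEAT 6 [
  -- iteration 1/6 --
  FD 12.8: (0,0) -> (12.8,0) [heading=0, draw]
  RT 270: heading 0 -> 90
  FD 2.4: (12.8,0) -> (12.8,2.4) [heading=90, draw]
  -- iteration 2/6 --
  FD 12.8: (12.8,2.4) -> (12.8,15.2) [heading=90, draw]
  RT 270: heading 90 -> 180
  FD 2.4: (12.8,15.2) -> (10.4,15.2) [heading=180, draw]
  -- iteration 3/6 --
  FD 12.8: (10.4,15.2) -> (-2.4,15.2) [heading=180, draw]
  RT 270: heading 180 -> 270
  FD 2.4: (-2.4,15.2) -> (-2.4,12.8) [heading=270, draw]
  -- iteration 4/6 --
  FD 12.8: (-2.4,12.8) -> (-2.4,0) [heading=270, draw]
  RT 270: heading 270 -> 0
  FD 2.4: (-2.4,0) -> (0,0) [heading=0, draw]
  -- iteration 5/6 --
  FD 12.8: (0,0) -> (12.8,0) [heading=0, draw]
  RT 270: heading 0 -> 90
  FD 2.4: (12.8,0) -> (12.8,2.4) [heading=90, draw]
  -- iteration 6/6 --
  FD 12.8: (12.8,2.4) -> (12.8,15.2) [heading=90, draw]
  RT 270: heading 90 -> 180
  FD 2.4: (12.8,15.2) -> (10.4,15.2) [heading=180, draw]
]
Final: pos=(10.4,15.2), heading=180, 12 segment(s) drawn

Segment endpoints: x in {-2.4, -2.4, -2.4, 0, 0, 10.4, 10.4, 12.8, 12.8, 12.8, 12.8, 12.8}, y in {0, 0, 0, 0, 2.4, 2.4, 12.8, 15.2, 15.2, 15.2, 15.2}
xmin=-2.4, ymin=0, xmax=12.8, ymax=15.2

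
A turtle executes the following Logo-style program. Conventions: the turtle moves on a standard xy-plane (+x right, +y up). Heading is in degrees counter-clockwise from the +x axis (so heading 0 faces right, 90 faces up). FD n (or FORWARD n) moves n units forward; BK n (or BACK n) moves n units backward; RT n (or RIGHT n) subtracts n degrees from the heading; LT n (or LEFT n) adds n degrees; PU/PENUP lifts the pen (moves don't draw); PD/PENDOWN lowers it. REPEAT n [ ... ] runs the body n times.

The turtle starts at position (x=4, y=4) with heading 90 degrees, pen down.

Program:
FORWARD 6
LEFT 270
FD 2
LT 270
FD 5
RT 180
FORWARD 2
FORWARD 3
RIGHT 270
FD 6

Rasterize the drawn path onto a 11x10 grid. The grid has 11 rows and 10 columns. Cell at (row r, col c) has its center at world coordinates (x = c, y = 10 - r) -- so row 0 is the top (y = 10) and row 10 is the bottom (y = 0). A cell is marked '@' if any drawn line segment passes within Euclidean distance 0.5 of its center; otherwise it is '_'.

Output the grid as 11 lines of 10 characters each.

Answer: @@@@@@@___
____@_@___
____@_@___
____@_@___
____@_@___
____@_@___
____@_____
__________
__________
__________
__________

Derivation:
Segment 0: (4,4) -> (4,10)
Segment 1: (4,10) -> (6,10)
Segment 2: (6,10) -> (6,5)
Segment 3: (6,5) -> (6,7)
Segment 4: (6,7) -> (6,10)
Segment 5: (6,10) -> (0,10)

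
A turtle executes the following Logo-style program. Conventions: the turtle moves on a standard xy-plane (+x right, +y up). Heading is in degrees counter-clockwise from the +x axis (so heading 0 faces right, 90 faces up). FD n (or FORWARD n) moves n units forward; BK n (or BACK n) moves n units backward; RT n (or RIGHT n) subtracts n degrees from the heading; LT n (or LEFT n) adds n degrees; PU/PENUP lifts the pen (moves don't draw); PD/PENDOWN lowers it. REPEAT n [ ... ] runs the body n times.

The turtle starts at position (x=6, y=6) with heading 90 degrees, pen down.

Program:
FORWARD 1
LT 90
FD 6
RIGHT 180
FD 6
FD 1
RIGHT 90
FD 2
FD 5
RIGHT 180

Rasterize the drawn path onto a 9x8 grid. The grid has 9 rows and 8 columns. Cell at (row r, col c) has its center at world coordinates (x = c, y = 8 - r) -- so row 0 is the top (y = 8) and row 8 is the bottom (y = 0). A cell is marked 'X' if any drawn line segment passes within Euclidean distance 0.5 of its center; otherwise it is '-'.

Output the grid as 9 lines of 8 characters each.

Segment 0: (6,6) -> (6,7)
Segment 1: (6,7) -> (0,7)
Segment 2: (0,7) -> (6,7)
Segment 3: (6,7) -> (7,7)
Segment 4: (7,7) -> (7,5)
Segment 5: (7,5) -> (7,0)

Answer: --------
XXXXXXXX
------XX
-------X
-------X
-------X
-------X
-------X
-------X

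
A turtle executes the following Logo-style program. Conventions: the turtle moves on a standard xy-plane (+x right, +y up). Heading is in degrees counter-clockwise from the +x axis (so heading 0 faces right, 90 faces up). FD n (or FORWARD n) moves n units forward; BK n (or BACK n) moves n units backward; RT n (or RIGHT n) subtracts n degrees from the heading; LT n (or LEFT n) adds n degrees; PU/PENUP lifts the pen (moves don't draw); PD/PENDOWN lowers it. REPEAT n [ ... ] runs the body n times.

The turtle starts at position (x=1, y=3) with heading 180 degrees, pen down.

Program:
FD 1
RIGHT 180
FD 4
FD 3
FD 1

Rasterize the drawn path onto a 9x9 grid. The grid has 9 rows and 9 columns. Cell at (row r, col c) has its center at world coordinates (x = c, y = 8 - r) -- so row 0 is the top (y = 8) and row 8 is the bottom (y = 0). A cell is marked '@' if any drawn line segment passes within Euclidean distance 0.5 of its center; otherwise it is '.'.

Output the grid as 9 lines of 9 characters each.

Answer: .........
.........
.........
.........
.........
@@@@@@@@@
.........
.........
.........

Derivation:
Segment 0: (1,3) -> (0,3)
Segment 1: (0,3) -> (4,3)
Segment 2: (4,3) -> (7,3)
Segment 3: (7,3) -> (8,3)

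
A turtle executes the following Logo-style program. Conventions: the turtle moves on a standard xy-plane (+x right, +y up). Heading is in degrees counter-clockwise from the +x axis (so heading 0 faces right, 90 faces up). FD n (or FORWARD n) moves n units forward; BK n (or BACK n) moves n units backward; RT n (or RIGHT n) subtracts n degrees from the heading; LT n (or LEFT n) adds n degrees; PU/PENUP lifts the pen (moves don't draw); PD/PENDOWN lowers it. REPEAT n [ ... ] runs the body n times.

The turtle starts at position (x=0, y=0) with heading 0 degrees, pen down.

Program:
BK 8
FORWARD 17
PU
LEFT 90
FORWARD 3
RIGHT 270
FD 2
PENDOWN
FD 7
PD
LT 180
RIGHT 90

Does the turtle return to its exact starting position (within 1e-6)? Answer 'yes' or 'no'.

Answer: no

Derivation:
Executing turtle program step by step:
Start: pos=(0,0), heading=0, pen down
BK 8: (0,0) -> (-8,0) [heading=0, draw]
FD 17: (-8,0) -> (9,0) [heading=0, draw]
PU: pen up
LT 90: heading 0 -> 90
FD 3: (9,0) -> (9,3) [heading=90, move]
RT 270: heading 90 -> 180
FD 2: (9,3) -> (7,3) [heading=180, move]
PD: pen down
FD 7: (7,3) -> (0,3) [heading=180, draw]
PD: pen down
LT 180: heading 180 -> 0
RT 90: heading 0 -> 270
Final: pos=(0,3), heading=270, 3 segment(s) drawn

Start position: (0, 0)
Final position: (0, 3)
Distance = 3; >= 1e-6 -> NOT closed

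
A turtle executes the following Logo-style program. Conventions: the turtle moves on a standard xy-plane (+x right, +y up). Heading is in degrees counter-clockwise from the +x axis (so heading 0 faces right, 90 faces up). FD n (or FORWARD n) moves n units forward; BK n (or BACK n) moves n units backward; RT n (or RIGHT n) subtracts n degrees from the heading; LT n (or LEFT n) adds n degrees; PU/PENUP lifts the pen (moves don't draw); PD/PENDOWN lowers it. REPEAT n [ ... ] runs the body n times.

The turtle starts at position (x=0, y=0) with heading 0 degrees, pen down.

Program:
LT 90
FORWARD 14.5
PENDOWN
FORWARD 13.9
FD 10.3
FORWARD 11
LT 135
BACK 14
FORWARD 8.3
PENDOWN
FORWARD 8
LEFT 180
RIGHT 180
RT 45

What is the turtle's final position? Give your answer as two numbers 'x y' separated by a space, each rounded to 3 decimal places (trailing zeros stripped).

Executing turtle program step by step:
Start: pos=(0,0), heading=0, pen down
LT 90: heading 0 -> 90
FD 14.5: (0,0) -> (0,14.5) [heading=90, draw]
PD: pen down
FD 13.9: (0,14.5) -> (0,28.4) [heading=90, draw]
FD 10.3: (0,28.4) -> (0,38.7) [heading=90, draw]
FD 11: (0,38.7) -> (0,49.7) [heading=90, draw]
LT 135: heading 90 -> 225
BK 14: (0,49.7) -> (9.899,59.599) [heading=225, draw]
FD 8.3: (9.899,59.599) -> (4.031,53.731) [heading=225, draw]
PD: pen down
FD 8: (4.031,53.731) -> (-1.626,48.074) [heading=225, draw]
LT 180: heading 225 -> 45
RT 180: heading 45 -> 225
RT 45: heading 225 -> 180
Final: pos=(-1.626,48.074), heading=180, 7 segment(s) drawn

Answer: -1.626 48.074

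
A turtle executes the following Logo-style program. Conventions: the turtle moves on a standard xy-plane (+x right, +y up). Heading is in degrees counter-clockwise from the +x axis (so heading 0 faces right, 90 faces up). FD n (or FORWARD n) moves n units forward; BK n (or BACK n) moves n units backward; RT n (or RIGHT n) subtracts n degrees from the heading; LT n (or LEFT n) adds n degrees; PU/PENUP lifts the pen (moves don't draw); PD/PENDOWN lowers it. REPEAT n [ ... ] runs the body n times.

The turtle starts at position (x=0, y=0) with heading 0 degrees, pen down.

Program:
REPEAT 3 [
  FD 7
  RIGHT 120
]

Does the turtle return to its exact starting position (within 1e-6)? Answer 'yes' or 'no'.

Executing turtle program step by step:
Start: pos=(0,0), heading=0, pen down
REPEAT 3 [
  -- iteration 1/3 --
  FD 7: (0,0) -> (7,0) [heading=0, draw]
  RT 120: heading 0 -> 240
  -- iteration 2/3 --
  FD 7: (7,0) -> (3.5,-6.062) [heading=240, draw]
  RT 120: heading 240 -> 120
  -- iteration 3/3 --
  FD 7: (3.5,-6.062) -> (0,0) [heading=120, draw]
  RT 120: heading 120 -> 0
]
Final: pos=(0,0), heading=0, 3 segment(s) drawn

Start position: (0, 0)
Final position: (0, 0)
Distance = 0; < 1e-6 -> CLOSED

Answer: yes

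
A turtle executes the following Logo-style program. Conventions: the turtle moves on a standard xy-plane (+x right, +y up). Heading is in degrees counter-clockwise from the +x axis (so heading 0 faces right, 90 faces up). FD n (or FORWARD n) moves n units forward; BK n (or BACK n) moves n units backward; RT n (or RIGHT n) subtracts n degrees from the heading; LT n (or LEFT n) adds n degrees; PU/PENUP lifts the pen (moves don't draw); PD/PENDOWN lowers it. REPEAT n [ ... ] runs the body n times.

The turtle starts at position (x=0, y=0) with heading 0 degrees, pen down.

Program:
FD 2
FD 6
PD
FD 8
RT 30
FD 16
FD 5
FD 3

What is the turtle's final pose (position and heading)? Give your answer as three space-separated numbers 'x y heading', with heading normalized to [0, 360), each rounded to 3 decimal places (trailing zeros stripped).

Executing turtle program step by step:
Start: pos=(0,0), heading=0, pen down
FD 2: (0,0) -> (2,0) [heading=0, draw]
FD 6: (2,0) -> (8,0) [heading=0, draw]
PD: pen down
FD 8: (8,0) -> (16,0) [heading=0, draw]
RT 30: heading 0 -> 330
FD 16: (16,0) -> (29.856,-8) [heading=330, draw]
FD 5: (29.856,-8) -> (34.187,-10.5) [heading=330, draw]
FD 3: (34.187,-10.5) -> (36.785,-12) [heading=330, draw]
Final: pos=(36.785,-12), heading=330, 6 segment(s) drawn

Answer: 36.785 -12 330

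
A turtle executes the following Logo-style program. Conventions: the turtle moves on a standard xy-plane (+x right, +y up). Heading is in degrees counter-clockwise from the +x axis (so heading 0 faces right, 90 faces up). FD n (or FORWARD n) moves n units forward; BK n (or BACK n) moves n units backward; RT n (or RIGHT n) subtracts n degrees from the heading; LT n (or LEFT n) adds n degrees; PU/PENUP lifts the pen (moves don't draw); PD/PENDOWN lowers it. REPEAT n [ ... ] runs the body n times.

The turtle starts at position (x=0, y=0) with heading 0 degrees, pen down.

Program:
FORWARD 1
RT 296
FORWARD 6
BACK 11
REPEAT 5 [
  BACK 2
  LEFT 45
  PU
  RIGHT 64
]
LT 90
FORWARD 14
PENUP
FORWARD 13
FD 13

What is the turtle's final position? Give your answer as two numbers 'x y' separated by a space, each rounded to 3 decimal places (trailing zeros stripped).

Answer: 11.38 25.876

Derivation:
Executing turtle program step by step:
Start: pos=(0,0), heading=0, pen down
FD 1: (0,0) -> (1,0) [heading=0, draw]
RT 296: heading 0 -> 64
FD 6: (1,0) -> (3.63,5.393) [heading=64, draw]
BK 11: (3.63,5.393) -> (-1.192,-4.494) [heading=64, draw]
REPEAT 5 [
  -- iteration 1/5 --
  BK 2: (-1.192,-4.494) -> (-2.069,-6.292) [heading=64, draw]
  LT 45: heading 64 -> 109
  PU: pen up
  RT 64: heading 109 -> 45
  -- iteration 2/5 --
  BK 2: (-2.069,-6.292) -> (-3.483,-7.706) [heading=45, move]
  LT 45: heading 45 -> 90
  PU: pen up
  RT 64: heading 90 -> 26
  -- iteration 3/5 --
  BK 2: (-3.483,-7.706) -> (-5.28,-8.583) [heading=26, move]
  LT 45: heading 26 -> 71
  PU: pen up
  RT 64: heading 71 -> 7
  -- iteration 4/5 --
  BK 2: (-5.28,-8.583) -> (-7.265,-8.826) [heading=7, move]
  LT 45: heading 7 -> 52
  PU: pen up
  RT 64: heading 52 -> 348
  -- iteration 5/5 --
  BK 2: (-7.265,-8.826) -> (-9.222,-8.41) [heading=348, move]
  LT 45: heading 348 -> 33
  PU: pen up
  RT 64: heading 33 -> 329
]
LT 90: heading 329 -> 59
FD 14: (-9.222,-8.41) -> (-2.011,3.59) [heading=59, move]
PU: pen up
FD 13: (-2.011,3.59) -> (4.684,14.733) [heading=59, move]
FD 13: (4.684,14.733) -> (11.38,25.876) [heading=59, move]
Final: pos=(11.38,25.876), heading=59, 4 segment(s) drawn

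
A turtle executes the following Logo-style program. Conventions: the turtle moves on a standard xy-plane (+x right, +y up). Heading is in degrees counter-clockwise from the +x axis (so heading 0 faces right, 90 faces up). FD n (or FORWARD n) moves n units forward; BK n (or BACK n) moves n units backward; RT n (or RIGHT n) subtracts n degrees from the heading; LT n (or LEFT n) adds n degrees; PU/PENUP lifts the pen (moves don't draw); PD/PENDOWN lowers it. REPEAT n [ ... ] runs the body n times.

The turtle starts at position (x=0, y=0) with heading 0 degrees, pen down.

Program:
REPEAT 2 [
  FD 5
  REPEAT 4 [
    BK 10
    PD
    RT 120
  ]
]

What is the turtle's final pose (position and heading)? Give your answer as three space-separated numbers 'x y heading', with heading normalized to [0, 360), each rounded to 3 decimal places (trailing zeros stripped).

Executing turtle program step by step:
Start: pos=(0,0), heading=0, pen down
REPEAT 2 [
  -- iteration 1/2 --
  FD 5: (0,0) -> (5,0) [heading=0, draw]
  REPEAT 4 [
    -- iteration 1/4 --
    BK 10: (5,0) -> (-5,0) [heading=0, draw]
    PD: pen down
    RT 120: heading 0 -> 240
    -- iteration 2/4 --
    BK 10: (-5,0) -> (0,8.66) [heading=240, draw]
    PD: pen down
    RT 120: heading 240 -> 120
    -- iteration 3/4 --
    BK 10: (0,8.66) -> (5,0) [heading=120, draw]
    PD: pen down
    RT 120: heading 120 -> 0
    -- iteration 4/4 --
    BK 10: (5,0) -> (-5,0) [heading=0, draw]
    PD: pen down
    RT 120: heading 0 -> 240
  ]
  -- iteration 2/2 --
  FD 5: (-5,0) -> (-7.5,-4.33) [heading=240, draw]
  REPEAT 4 [
    -- iteration 1/4 --
    BK 10: (-7.5,-4.33) -> (-2.5,4.33) [heading=240, draw]
    PD: pen down
    RT 120: heading 240 -> 120
    -- iteration 2/4 --
    BK 10: (-2.5,4.33) -> (2.5,-4.33) [heading=120, draw]
    PD: pen down
    RT 120: heading 120 -> 0
    -- iteration 3/4 --
    BK 10: (2.5,-4.33) -> (-7.5,-4.33) [heading=0, draw]
    PD: pen down
    RT 120: heading 0 -> 240
    -- iteration 4/4 --
    BK 10: (-7.5,-4.33) -> (-2.5,4.33) [heading=240, draw]
    PD: pen down
    RT 120: heading 240 -> 120
  ]
]
Final: pos=(-2.5,4.33), heading=120, 10 segment(s) drawn

Answer: -2.5 4.33 120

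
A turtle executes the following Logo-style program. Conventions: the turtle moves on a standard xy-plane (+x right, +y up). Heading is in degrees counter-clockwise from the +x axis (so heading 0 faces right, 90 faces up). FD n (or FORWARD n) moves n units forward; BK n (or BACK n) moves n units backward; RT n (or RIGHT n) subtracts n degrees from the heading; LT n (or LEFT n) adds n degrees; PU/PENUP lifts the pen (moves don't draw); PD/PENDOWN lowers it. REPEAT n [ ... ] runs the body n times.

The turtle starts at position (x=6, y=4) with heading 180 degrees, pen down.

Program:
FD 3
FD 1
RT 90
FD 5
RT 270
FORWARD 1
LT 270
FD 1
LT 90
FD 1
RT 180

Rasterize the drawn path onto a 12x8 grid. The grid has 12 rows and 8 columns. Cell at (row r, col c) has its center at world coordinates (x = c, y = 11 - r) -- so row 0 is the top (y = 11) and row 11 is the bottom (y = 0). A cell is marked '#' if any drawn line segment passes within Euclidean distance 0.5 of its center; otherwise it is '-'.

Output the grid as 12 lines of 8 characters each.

Answer: --------
##------
-##-----
--#-----
--#-----
--#-----
--#-----
--#####-
--------
--------
--------
--------

Derivation:
Segment 0: (6,4) -> (3,4)
Segment 1: (3,4) -> (2,4)
Segment 2: (2,4) -> (2,9)
Segment 3: (2,9) -> (1,9)
Segment 4: (1,9) -> (1,10)
Segment 5: (1,10) -> (0,10)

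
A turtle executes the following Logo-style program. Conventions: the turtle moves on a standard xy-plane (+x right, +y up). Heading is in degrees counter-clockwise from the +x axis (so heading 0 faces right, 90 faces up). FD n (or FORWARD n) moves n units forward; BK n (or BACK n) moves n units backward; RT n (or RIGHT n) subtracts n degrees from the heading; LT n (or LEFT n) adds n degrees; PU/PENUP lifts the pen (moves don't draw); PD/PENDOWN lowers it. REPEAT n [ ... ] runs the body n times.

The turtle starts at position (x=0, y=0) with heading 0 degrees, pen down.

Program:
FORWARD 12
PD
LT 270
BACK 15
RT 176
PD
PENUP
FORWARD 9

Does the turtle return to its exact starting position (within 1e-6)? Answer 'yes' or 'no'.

Answer: no

Derivation:
Executing turtle program step by step:
Start: pos=(0,0), heading=0, pen down
FD 12: (0,0) -> (12,0) [heading=0, draw]
PD: pen down
LT 270: heading 0 -> 270
BK 15: (12,0) -> (12,15) [heading=270, draw]
RT 176: heading 270 -> 94
PD: pen down
PU: pen up
FD 9: (12,15) -> (11.372,23.978) [heading=94, move]
Final: pos=(11.372,23.978), heading=94, 2 segment(s) drawn

Start position: (0, 0)
Final position: (11.372, 23.978)
Distance = 26.538; >= 1e-6 -> NOT closed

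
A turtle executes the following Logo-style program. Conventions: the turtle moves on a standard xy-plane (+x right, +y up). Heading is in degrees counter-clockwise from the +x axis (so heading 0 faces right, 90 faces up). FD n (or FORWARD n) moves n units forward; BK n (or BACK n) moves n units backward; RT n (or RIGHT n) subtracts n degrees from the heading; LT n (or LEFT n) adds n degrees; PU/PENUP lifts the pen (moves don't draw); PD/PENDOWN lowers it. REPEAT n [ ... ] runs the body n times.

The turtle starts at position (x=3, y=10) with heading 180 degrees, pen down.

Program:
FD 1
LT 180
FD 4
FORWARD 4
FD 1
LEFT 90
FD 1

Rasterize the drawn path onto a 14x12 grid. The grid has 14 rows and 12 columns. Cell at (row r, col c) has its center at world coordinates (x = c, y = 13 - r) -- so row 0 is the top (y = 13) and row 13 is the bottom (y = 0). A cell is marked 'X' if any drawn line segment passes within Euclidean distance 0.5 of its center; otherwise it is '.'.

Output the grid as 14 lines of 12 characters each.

Segment 0: (3,10) -> (2,10)
Segment 1: (2,10) -> (6,10)
Segment 2: (6,10) -> (10,10)
Segment 3: (10,10) -> (11,10)
Segment 4: (11,10) -> (11,11)

Answer: ............
............
...........X
..XXXXXXXXXX
............
............
............
............
............
............
............
............
............
............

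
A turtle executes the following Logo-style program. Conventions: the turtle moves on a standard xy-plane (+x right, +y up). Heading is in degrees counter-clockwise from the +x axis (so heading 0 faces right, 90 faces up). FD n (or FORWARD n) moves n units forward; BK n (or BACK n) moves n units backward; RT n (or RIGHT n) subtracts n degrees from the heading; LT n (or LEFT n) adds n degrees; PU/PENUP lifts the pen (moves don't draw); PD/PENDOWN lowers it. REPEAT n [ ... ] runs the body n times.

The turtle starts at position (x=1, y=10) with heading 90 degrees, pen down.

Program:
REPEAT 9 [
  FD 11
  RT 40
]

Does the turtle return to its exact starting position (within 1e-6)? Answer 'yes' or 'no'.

Executing turtle program step by step:
Start: pos=(1,10), heading=90, pen down
REPEAT 9 [
  -- iteration 1/9 --
  FD 11: (1,10) -> (1,21) [heading=90, draw]
  RT 40: heading 90 -> 50
  -- iteration 2/9 --
  FD 11: (1,21) -> (8.071,29.426) [heading=50, draw]
  RT 40: heading 50 -> 10
  -- iteration 3/9 --
  FD 11: (8.071,29.426) -> (18.904,31.337) [heading=10, draw]
  RT 40: heading 10 -> 330
  -- iteration 4/9 --
  FD 11: (18.904,31.337) -> (28.43,25.837) [heading=330, draw]
  RT 40: heading 330 -> 290
  -- iteration 5/9 --
  FD 11: (28.43,25.837) -> (32.192,15.5) [heading=290, draw]
  RT 40: heading 290 -> 250
  -- iteration 6/9 --
  FD 11: (32.192,15.5) -> (28.43,5.163) [heading=250, draw]
  RT 40: heading 250 -> 210
  -- iteration 7/9 --
  FD 11: (28.43,5.163) -> (18.904,-0.337) [heading=210, draw]
  RT 40: heading 210 -> 170
  -- iteration 8/9 --
  FD 11: (18.904,-0.337) -> (8.071,1.574) [heading=170, draw]
  RT 40: heading 170 -> 130
  -- iteration 9/9 --
  FD 11: (8.071,1.574) -> (1,10) [heading=130, draw]
  RT 40: heading 130 -> 90
]
Final: pos=(1,10), heading=90, 9 segment(s) drawn

Start position: (1, 10)
Final position: (1, 10)
Distance = 0; < 1e-6 -> CLOSED

Answer: yes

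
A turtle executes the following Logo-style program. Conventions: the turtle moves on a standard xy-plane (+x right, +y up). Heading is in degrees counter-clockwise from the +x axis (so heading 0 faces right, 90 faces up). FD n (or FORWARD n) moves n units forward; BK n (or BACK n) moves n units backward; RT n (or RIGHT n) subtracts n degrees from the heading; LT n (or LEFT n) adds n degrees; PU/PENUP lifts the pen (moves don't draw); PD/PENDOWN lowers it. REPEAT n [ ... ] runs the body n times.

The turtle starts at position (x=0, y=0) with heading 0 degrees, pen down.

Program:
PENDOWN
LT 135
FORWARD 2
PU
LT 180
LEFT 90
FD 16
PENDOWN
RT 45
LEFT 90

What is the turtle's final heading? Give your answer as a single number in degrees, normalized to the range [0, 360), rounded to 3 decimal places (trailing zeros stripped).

Answer: 90

Derivation:
Executing turtle program step by step:
Start: pos=(0,0), heading=0, pen down
PD: pen down
LT 135: heading 0 -> 135
FD 2: (0,0) -> (-1.414,1.414) [heading=135, draw]
PU: pen up
LT 180: heading 135 -> 315
LT 90: heading 315 -> 45
FD 16: (-1.414,1.414) -> (9.899,12.728) [heading=45, move]
PD: pen down
RT 45: heading 45 -> 0
LT 90: heading 0 -> 90
Final: pos=(9.899,12.728), heading=90, 1 segment(s) drawn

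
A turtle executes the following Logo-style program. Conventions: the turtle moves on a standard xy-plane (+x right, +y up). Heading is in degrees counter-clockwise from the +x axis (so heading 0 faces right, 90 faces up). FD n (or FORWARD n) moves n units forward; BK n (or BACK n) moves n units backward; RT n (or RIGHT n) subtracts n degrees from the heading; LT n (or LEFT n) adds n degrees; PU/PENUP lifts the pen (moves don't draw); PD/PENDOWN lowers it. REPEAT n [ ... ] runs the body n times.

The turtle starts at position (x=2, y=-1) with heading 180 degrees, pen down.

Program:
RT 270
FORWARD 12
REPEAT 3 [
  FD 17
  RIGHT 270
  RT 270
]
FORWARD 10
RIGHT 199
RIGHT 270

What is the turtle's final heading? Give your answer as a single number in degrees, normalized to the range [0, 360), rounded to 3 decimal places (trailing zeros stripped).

Executing turtle program step by step:
Start: pos=(2,-1), heading=180, pen down
RT 270: heading 180 -> 270
FD 12: (2,-1) -> (2,-13) [heading=270, draw]
REPEAT 3 [
  -- iteration 1/3 --
  FD 17: (2,-13) -> (2,-30) [heading=270, draw]
  RT 270: heading 270 -> 0
  RT 270: heading 0 -> 90
  -- iteration 2/3 --
  FD 17: (2,-30) -> (2,-13) [heading=90, draw]
  RT 270: heading 90 -> 180
  RT 270: heading 180 -> 270
  -- iteration 3/3 --
  FD 17: (2,-13) -> (2,-30) [heading=270, draw]
  RT 270: heading 270 -> 0
  RT 270: heading 0 -> 90
]
FD 10: (2,-30) -> (2,-20) [heading=90, draw]
RT 199: heading 90 -> 251
RT 270: heading 251 -> 341
Final: pos=(2,-20), heading=341, 5 segment(s) drawn

Answer: 341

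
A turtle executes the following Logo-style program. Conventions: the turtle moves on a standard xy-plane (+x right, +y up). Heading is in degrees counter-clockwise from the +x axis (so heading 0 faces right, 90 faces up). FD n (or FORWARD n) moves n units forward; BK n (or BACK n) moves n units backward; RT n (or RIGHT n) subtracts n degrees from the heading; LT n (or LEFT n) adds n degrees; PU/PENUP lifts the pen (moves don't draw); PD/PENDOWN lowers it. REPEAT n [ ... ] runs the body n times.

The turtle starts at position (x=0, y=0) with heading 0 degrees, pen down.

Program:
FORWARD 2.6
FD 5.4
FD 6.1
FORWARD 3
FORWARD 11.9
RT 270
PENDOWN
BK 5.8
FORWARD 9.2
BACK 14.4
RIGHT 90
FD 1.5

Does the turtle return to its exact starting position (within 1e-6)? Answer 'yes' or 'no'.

Executing turtle program step by step:
Start: pos=(0,0), heading=0, pen down
FD 2.6: (0,0) -> (2.6,0) [heading=0, draw]
FD 5.4: (2.6,0) -> (8,0) [heading=0, draw]
FD 6.1: (8,0) -> (14.1,0) [heading=0, draw]
FD 3: (14.1,0) -> (17.1,0) [heading=0, draw]
FD 11.9: (17.1,0) -> (29,0) [heading=0, draw]
RT 270: heading 0 -> 90
PD: pen down
BK 5.8: (29,0) -> (29,-5.8) [heading=90, draw]
FD 9.2: (29,-5.8) -> (29,3.4) [heading=90, draw]
BK 14.4: (29,3.4) -> (29,-11) [heading=90, draw]
RT 90: heading 90 -> 0
FD 1.5: (29,-11) -> (30.5,-11) [heading=0, draw]
Final: pos=(30.5,-11), heading=0, 9 segment(s) drawn

Start position: (0, 0)
Final position: (30.5, -11)
Distance = 32.423; >= 1e-6 -> NOT closed

Answer: no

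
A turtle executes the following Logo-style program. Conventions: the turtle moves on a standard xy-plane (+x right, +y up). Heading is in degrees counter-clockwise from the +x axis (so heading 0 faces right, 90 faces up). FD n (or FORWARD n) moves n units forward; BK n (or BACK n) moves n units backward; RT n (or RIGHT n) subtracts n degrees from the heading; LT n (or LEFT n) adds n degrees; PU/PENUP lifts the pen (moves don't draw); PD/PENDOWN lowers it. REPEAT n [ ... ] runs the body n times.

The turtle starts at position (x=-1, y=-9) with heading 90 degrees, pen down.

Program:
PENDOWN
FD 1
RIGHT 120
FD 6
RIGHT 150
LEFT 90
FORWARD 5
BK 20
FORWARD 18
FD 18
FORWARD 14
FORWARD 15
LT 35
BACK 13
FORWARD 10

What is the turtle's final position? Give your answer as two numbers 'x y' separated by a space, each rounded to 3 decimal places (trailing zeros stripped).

Answer: 2.475 -58.543

Derivation:
Executing turtle program step by step:
Start: pos=(-1,-9), heading=90, pen down
PD: pen down
FD 1: (-1,-9) -> (-1,-8) [heading=90, draw]
RT 120: heading 90 -> 330
FD 6: (-1,-8) -> (4.196,-11) [heading=330, draw]
RT 150: heading 330 -> 180
LT 90: heading 180 -> 270
FD 5: (4.196,-11) -> (4.196,-16) [heading=270, draw]
BK 20: (4.196,-16) -> (4.196,4) [heading=270, draw]
FD 18: (4.196,4) -> (4.196,-14) [heading=270, draw]
FD 18: (4.196,-14) -> (4.196,-32) [heading=270, draw]
FD 14: (4.196,-32) -> (4.196,-46) [heading=270, draw]
FD 15: (4.196,-46) -> (4.196,-61) [heading=270, draw]
LT 35: heading 270 -> 305
BK 13: (4.196,-61) -> (-3.26,-50.351) [heading=305, draw]
FD 10: (-3.26,-50.351) -> (2.475,-58.543) [heading=305, draw]
Final: pos=(2.475,-58.543), heading=305, 10 segment(s) drawn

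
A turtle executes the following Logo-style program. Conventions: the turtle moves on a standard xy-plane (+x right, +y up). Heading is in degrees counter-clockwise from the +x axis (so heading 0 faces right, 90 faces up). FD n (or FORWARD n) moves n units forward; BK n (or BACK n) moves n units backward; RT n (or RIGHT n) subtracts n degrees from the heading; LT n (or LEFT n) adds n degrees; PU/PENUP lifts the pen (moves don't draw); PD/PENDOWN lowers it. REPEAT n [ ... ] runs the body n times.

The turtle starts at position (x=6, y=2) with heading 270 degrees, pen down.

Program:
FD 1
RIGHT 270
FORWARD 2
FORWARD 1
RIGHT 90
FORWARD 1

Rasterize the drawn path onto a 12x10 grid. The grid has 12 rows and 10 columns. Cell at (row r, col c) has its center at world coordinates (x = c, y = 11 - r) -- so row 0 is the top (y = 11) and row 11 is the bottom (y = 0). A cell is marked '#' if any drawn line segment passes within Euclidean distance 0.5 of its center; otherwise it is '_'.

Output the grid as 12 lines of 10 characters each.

Answer: __________
__________
__________
__________
__________
__________
__________
__________
__________
______#___
______####
_________#

Derivation:
Segment 0: (6,2) -> (6,1)
Segment 1: (6,1) -> (8,1)
Segment 2: (8,1) -> (9,1)
Segment 3: (9,1) -> (9,0)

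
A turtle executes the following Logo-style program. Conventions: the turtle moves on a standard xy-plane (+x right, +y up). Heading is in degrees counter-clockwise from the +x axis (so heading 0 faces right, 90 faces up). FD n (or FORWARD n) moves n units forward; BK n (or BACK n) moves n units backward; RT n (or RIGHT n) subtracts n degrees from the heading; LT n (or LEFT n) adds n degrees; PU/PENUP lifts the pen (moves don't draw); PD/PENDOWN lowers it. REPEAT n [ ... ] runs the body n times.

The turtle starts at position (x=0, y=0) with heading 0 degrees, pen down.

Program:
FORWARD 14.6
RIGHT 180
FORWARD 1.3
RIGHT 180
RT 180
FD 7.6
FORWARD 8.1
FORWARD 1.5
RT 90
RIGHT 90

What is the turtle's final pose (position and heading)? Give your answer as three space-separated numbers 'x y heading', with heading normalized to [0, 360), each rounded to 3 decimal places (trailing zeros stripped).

Answer: -3.9 0 0

Derivation:
Executing turtle program step by step:
Start: pos=(0,0), heading=0, pen down
FD 14.6: (0,0) -> (14.6,0) [heading=0, draw]
RT 180: heading 0 -> 180
FD 1.3: (14.6,0) -> (13.3,0) [heading=180, draw]
RT 180: heading 180 -> 0
RT 180: heading 0 -> 180
FD 7.6: (13.3,0) -> (5.7,0) [heading=180, draw]
FD 8.1: (5.7,0) -> (-2.4,0) [heading=180, draw]
FD 1.5: (-2.4,0) -> (-3.9,0) [heading=180, draw]
RT 90: heading 180 -> 90
RT 90: heading 90 -> 0
Final: pos=(-3.9,0), heading=0, 5 segment(s) drawn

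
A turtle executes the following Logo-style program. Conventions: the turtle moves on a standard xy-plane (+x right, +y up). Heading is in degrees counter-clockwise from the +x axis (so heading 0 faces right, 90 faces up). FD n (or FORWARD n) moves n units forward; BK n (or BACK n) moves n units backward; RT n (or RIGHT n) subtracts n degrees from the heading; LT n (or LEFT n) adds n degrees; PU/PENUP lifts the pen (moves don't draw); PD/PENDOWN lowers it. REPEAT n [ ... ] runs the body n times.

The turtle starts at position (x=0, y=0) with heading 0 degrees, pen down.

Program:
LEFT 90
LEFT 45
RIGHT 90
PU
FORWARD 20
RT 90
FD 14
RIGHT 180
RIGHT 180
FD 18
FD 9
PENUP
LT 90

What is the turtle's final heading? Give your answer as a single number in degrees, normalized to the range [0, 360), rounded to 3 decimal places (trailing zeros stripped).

Answer: 45

Derivation:
Executing turtle program step by step:
Start: pos=(0,0), heading=0, pen down
LT 90: heading 0 -> 90
LT 45: heading 90 -> 135
RT 90: heading 135 -> 45
PU: pen up
FD 20: (0,0) -> (14.142,14.142) [heading=45, move]
RT 90: heading 45 -> 315
FD 14: (14.142,14.142) -> (24.042,4.243) [heading=315, move]
RT 180: heading 315 -> 135
RT 180: heading 135 -> 315
FD 18: (24.042,4.243) -> (36.77,-8.485) [heading=315, move]
FD 9: (36.77,-8.485) -> (43.134,-14.849) [heading=315, move]
PU: pen up
LT 90: heading 315 -> 45
Final: pos=(43.134,-14.849), heading=45, 0 segment(s) drawn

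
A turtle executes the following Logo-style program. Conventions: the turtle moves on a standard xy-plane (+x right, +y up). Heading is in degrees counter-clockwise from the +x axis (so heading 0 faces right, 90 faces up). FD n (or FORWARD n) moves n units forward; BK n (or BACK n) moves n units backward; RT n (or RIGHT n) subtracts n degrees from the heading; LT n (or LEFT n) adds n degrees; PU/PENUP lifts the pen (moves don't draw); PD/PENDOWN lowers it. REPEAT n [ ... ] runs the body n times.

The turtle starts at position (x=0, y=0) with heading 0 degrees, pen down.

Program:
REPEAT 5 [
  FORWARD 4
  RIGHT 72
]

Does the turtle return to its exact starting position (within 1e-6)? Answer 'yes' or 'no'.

Executing turtle program step by step:
Start: pos=(0,0), heading=0, pen down
REPEAT 5 [
  -- iteration 1/5 --
  FD 4: (0,0) -> (4,0) [heading=0, draw]
  RT 72: heading 0 -> 288
  -- iteration 2/5 --
  FD 4: (4,0) -> (5.236,-3.804) [heading=288, draw]
  RT 72: heading 288 -> 216
  -- iteration 3/5 --
  FD 4: (5.236,-3.804) -> (2,-6.155) [heading=216, draw]
  RT 72: heading 216 -> 144
  -- iteration 4/5 --
  FD 4: (2,-6.155) -> (-1.236,-3.804) [heading=144, draw]
  RT 72: heading 144 -> 72
  -- iteration 5/5 --
  FD 4: (-1.236,-3.804) -> (0,0) [heading=72, draw]
  RT 72: heading 72 -> 0
]
Final: pos=(0,0), heading=0, 5 segment(s) drawn

Start position: (0, 0)
Final position: (0, 0)
Distance = 0; < 1e-6 -> CLOSED

Answer: yes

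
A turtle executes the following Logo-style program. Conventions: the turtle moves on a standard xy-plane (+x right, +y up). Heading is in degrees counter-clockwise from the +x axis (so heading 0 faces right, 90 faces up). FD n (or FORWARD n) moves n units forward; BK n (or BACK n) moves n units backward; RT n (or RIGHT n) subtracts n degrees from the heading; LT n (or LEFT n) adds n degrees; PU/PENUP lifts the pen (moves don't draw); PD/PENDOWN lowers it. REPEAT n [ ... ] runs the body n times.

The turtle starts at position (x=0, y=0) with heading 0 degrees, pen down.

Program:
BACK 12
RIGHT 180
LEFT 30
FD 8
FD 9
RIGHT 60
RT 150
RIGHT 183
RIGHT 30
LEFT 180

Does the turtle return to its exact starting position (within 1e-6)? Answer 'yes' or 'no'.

Executing turtle program step by step:
Start: pos=(0,0), heading=0, pen down
BK 12: (0,0) -> (-12,0) [heading=0, draw]
RT 180: heading 0 -> 180
LT 30: heading 180 -> 210
FD 8: (-12,0) -> (-18.928,-4) [heading=210, draw]
FD 9: (-18.928,-4) -> (-26.722,-8.5) [heading=210, draw]
RT 60: heading 210 -> 150
RT 150: heading 150 -> 0
RT 183: heading 0 -> 177
RT 30: heading 177 -> 147
LT 180: heading 147 -> 327
Final: pos=(-26.722,-8.5), heading=327, 3 segment(s) drawn

Start position: (0, 0)
Final position: (-26.722, -8.5)
Distance = 28.042; >= 1e-6 -> NOT closed

Answer: no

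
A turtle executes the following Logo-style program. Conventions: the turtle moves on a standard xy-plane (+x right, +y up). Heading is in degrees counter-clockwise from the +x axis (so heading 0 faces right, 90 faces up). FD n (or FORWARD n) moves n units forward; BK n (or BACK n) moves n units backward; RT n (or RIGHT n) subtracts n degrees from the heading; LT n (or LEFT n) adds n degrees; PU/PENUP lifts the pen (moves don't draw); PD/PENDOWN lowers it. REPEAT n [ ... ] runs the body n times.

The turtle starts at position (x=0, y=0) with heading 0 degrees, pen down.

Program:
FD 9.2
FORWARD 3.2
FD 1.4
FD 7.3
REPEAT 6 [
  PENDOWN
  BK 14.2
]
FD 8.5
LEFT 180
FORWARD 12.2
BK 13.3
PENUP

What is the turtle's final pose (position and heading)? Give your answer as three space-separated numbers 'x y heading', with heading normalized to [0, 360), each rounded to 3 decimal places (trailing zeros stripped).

Answer: -54.5 0 180

Derivation:
Executing turtle program step by step:
Start: pos=(0,0), heading=0, pen down
FD 9.2: (0,0) -> (9.2,0) [heading=0, draw]
FD 3.2: (9.2,0) -> (12.4,0) [heading=0, draw]
FD 1.4: (12.4,0) -> (13.8,0) [heading=0, draw]
FD 7.3: (13.8,0) -> (21.1,0) [heading=0, draw]
REPEAT 6 [
  -- iteration 1/6 --
  PD: pen down
  BK 14.2: (21.1,0) -> (6.9,0) [heading=0, draw]
  -- iteration 2/6 --
  PD: pen down
  BK 14.2: (6.9,0) -> (-7.3,0) [heading=0, draw]
  -- iteration 3/6 --
  PD: pen down
  BK 14.2: (-7.3,0) -> (-21.5,0) [heading=0, draw]
  -- iteration 4/6 --
  PD: pen down
  BK 14.2: (-21.5,0) -> (-35.7,0) [heading=0, draw]
  -- iteration 5/6 --
  PD: pen down
  BK 14.2: (-35.7,0) -> (-49.9,0) [heading=0, draw]
  -- iteration 6/6 --
  PD: pen down
  BK 14.2: (-49.9,0) -> (-64.1,0) [heading=0, draw]
]
FD 8.5: (-64.1,0) -> (-55.6,0) [heading=0, draw]
LT 180: heading 0 -> 180
FD 12.2: (-55.6,0) -> (-67.8,0) [heading=180, draw]
BK 13.3: (-67.8,0) -> (-54.5,0) [heading=180, draw]
PU: pen up
Final: pos=(-54.5,0), heading=180, 13 segment(s) drawn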